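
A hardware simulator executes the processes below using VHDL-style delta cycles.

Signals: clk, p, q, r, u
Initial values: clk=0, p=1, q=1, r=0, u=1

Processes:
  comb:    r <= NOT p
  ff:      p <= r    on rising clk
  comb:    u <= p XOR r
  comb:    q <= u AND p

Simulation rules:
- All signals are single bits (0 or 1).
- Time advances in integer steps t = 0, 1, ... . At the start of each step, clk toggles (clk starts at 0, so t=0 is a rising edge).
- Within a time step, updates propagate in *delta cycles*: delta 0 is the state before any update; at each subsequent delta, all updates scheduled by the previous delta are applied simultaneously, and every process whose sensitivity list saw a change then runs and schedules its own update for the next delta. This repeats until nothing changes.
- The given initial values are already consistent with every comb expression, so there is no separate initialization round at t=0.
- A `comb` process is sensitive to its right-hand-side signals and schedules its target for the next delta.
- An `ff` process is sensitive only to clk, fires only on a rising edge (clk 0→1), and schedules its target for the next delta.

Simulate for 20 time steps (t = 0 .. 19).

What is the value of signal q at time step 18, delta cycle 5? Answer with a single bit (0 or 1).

1

t0.Δ0 p=1 u=1 r=0 clk=0 q=1
t0.Δ1 p=1 u=1 r=0 clk=1 q=1
t0.Δ2 p=0 u=1 r=0 clk=1 q=1
t0.Δ3 p=0 u=0 r=1 clk=1 q=0
t0.Δ4 p=0 u=1 r=1 clk=1 q=0
t1.Δ0 p=0 u=1 r=1 clk=1 q=0
t1.Δ1 p=0 u=1 r=1 clk=0 q=0
t2.Δ0 p=0 u=1 r=1 clk=0 q=0
t2.Δ1 p=0 u=1 r=1 clk=1 q=0
t2.Δ2 p=1 u=1 r=1 clk=1 q=0
t2.Δ3 p=1 u=0 r=0 clk=1 q=1
t2.Δ4 p=1 u=1 r=0 clk=1 q=0
t2.Δ5 p=1 u=1 r=0 clk=1 q=1
t3.Δ0 p=1 u=1 r=0 clk=1 q=1
t3.Δ1 p=1 u=1 r=0 clk=0 q=1
t4.Δ0 p=1 u=1 r=0 clk=0 q=1
t4.Δ1 p=1 u=1 r=0 clk=1 q=1
t4.Δ2 p=0 u=1 r=0 clk=1 q=1
t4.Δ3 p=0 u=0 r=1 clk=1 q=0
t4.Δ4 p=0 u=1 r=1 clk=1 q=0
t5.Δ0 p=0 u=1 r=1 clk=1 q=0
t5.Δ1 p=0 u=1 r=1 clk=0 q=0
t6.Δ0 p=0 u=1 r=1 clk=0 q=0
t6.Δ1 p=0 u=1 r=1 clk=1 q=0
t6.Δ2 p=1 u=1 r=1 clk=1 q=0
t6.Δ3 p=1 u=0 r=0 clk=1 q=1
t6.Δ4 p=1 u=1 r=0 clk=1 q=0
t6.Δ5 p=1 u=1 r=0 clk=1 q=1
t7.Δ0 p=1 u=1 r=0 clk=1 q=1
t7.Δ1 p=1 u=1 r=0 clk=0 q=1
t8.Δ0 p=1 u=1 r=0 clk=0 q=1
t8.Δ1 p=1 u=1 r=0 clk=1 q=1
t8.Δ2 p=0 u=1 r=0 clk=1 q=1
t8.Δ3 p=0 u=0 r=1 clk=1 q=0
t8.Δ4 p=0 u=1 r=1 clk=1 q=0
t9.Δ0 p=0 u=1 r=1 clk=1 q=0
t9.Δ1 p=0 u=1 r=1 clk=0 q=0
t10.Δ0 p=0 u=1 r=1 clk=0 q=0
t10.Δ1 p=0 u=1 r=1 clk=1 q=0
t10.Δ2 p=1 u=1 r=1 clk=1 q=0
t10.Δ3 p=1 u=0 r=0 clk=1 q=1
t10.Δ4 p=1 u=1 r=0 clk=1 q=0
t10.Δ5 p=1 u=1 r=0 clk=1 q=1
t11.Δ0 p=1 u=1 r=0 clk=1 q=1
t11.Δ1 p=1 u=1 r=0 clk=0 q=1
t12.Δ0 p=1 u=1 r=0 clk=0 q=1
t12.Δ1 p=1 u=1 r=0 clk=1 q=1
t12.Δ2 p=0 u=1 r=0 clk=1 q=1
t12.Δ3 p=0 u=0 r=1 clk=1 q=0
t12.Δ4 p=0 u=1 r=1 clk=1 q=0
t13.Δ0 p=0 u=1 r=1 clk=1 q=0
t13.Δ1 p=0 u=1 r=1 clk=0 q=0
t14.Δ0 p=0 u=1 r=1 clk=0 q=0
t14.Δ1 p=0 u=1 r=1 clk=1 q=0
t14.Δ2 p=1 u=1 r=1 clk=1 q=0
t14.Δ3 p=1 u=0 r=0 clk=1 q=1
t14.Δ4 p=1 u=1 r=0 clk=1 q=0
t14.Δ5 p=1 u=1 r=0 clk=1 q=1
t15.Δ0 p=1 u=1 r=0 clk=1 q=1
t15.Δ1 p=1 u=1 r=0 clk=0 q=1
t16.Δ0 p=1 u=1 r=0 clk=0 q=1
t16.Δ1 p=1 u=1 r=0 clk=1 q=1
t16.Δ2 p=0 u=1 r=0 clk=1 q=1
t16.Δ3 p=0 u=0 r=1 clk=1 q=0
t16.Δ4 p=0 u=1 r=1 clk=1 q=0
t17.Δ0 p=0 u=1 r=1 clk=1 q=0
t17.Δ1 p=0 u=1 r=1 clk=0 q=0
t18.Δ0 p=0 u=1 r=1 clk=0 q=0
t18.Δ1 p=0 u=1 r=1 clk=1 q=0
t18.Δ2 p=1 u=1 r=1 clk=1 q=0
t18.Δ3 p=1 u=0 r=0 clk=1 q=1
t18.Δ4 p=1 u=1 r=0 clk=1 q=0
t18.Δ5 p=1 u=1 r=0 clk=1 q=1
t19.Δ0 p=1 u=1 r=0 clk=1 q=1
t19.Δ1 p=1 u=1 r=0 clk=0 q=1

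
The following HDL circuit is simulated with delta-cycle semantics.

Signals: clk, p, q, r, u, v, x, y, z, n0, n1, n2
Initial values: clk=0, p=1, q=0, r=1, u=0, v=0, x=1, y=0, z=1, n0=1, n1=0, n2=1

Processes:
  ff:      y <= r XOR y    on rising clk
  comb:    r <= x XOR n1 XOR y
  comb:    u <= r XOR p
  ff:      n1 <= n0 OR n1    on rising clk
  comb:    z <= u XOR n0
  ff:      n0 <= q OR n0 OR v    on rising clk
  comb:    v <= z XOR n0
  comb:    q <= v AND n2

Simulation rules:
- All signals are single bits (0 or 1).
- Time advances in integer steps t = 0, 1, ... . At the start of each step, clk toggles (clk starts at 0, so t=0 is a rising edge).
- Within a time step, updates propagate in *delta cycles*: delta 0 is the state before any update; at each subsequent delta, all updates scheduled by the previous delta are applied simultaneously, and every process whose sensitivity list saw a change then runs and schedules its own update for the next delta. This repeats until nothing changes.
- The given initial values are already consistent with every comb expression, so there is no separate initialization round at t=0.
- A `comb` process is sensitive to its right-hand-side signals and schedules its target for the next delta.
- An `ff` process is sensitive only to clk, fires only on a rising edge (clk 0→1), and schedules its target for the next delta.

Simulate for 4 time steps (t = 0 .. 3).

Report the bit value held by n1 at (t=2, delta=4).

[bits: clk,n0,n2,p,q,u,r,v,n1,z,x,y]
t=0: Δ0=011100100110 Δ1=111100100110 Δ2=111100101111 | 2Δ
t=1: Δ0=111100101111 Δ1=011100101111 | 1Δ
t=2: Δ0=011100101111 Δ1=111100101111 Δ2=111100101110 Δ3=111100001110 Δ4=111101001110 Δ5=111101001010 Δ6=111101011010 Δ7=111111011010 | 7Δ
t=3: Δ0=111111011010 Δ1=011111011010 | 1Δ

1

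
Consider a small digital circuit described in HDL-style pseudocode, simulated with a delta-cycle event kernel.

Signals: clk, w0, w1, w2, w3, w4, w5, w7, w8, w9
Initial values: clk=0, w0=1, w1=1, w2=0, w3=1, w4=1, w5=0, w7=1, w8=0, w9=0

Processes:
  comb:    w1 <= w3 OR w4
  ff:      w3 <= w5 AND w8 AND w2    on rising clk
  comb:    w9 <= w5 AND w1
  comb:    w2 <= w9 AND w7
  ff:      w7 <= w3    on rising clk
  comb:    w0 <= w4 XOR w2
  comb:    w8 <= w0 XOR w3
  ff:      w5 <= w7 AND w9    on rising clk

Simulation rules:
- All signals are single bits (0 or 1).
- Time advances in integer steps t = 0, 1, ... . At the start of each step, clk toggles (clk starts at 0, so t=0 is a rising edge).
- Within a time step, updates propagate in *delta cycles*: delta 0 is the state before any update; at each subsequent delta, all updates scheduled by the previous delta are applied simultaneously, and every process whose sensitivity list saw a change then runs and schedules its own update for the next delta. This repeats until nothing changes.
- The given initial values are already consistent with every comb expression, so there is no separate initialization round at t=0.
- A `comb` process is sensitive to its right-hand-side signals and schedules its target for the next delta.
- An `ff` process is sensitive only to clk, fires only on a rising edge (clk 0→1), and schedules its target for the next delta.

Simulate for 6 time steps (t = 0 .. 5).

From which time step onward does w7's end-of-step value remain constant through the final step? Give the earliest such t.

t=0 Δ0: w3=1 w8=0 w9=0 w0=1 w5=0 w7=1 w4=1 clk=0 w2=0 w1=1
  Δ1: clk:0→1
  Δ2: w3:1→0
  Δ3: w8:0→1
  (3Δ to stable)
t=1 Δ0: w3=0 w8=1 w9=0 w0=1 w5=0 w7=1 w4=1 clk=1 w2=0 w1=1
  Δ1: clk:1→0
  (1Δ to stable)
t=2 Δ0: w3=0 w8=1 w9=0 w0=1 w5=0 w7=1 w4=1 clk=0 w2=0 w1=1
  Δ1: clk:0→1
  Δ2: w7:1→0
  (2Δ to stable)
t=3 Δ0: w3=0 w8=1 w9=0 w0=1 w5=0 w7=0 w4=1 clk=1 w2=0 w1=1
  Δ1: clk:1→0
  (1Δ to stable)
t=4 Δ0: w3=0 w8=1 w9=0 w0=1 w5=0 w7=0 w4=1 clk=0 w2=0 w1=1
  Δ1: clk:0→1
  (1Δ to stable)
t=5 Δ0: w3=0 w8=1 w9=0 w0=1 w5=0 w7=0 w4=1 clk=1 w2=0 w1=1
  Δ1: clk:1→0
  (1Δ to stable)

2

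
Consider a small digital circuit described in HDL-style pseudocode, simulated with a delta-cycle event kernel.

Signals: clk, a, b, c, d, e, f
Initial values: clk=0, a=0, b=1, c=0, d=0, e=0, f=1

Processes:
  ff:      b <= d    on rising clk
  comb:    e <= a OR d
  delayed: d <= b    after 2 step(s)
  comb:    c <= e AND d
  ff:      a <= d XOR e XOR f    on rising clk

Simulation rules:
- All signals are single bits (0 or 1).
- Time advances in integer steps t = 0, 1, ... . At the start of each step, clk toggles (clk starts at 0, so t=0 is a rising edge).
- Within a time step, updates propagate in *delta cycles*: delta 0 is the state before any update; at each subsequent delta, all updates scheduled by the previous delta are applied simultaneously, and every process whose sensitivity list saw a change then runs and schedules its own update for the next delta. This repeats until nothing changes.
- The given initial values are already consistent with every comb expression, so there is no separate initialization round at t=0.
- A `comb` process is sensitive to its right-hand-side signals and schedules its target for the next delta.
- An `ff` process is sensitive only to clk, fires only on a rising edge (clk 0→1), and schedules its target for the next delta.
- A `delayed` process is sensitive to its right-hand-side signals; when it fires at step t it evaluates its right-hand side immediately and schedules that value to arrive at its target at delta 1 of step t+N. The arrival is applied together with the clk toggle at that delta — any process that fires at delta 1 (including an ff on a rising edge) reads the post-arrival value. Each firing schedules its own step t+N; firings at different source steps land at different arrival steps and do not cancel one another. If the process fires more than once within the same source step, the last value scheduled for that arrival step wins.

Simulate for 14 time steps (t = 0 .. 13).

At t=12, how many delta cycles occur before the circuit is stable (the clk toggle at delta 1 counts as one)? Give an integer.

[bits: b,d,clk,c,a,e,f]
t=0: Δ0=1000001 Δ1=1010001 Δ2=0010101 Δ3=0010111 | 3Δ
t=1: Δ0=0010111 Δ1=0000111 | 1Δ
t=2: Δ0=0000111 Δ1=0010111 Δ2=0010011 Δ3=0010001 | 3Δ
t=3: Δ0=0010001 Δ1=0000001 | 1Δ
t=4: Δ0=0000001 Δ1=0010001 Δ2=0010101 Δ3=0010111 | 3Δ
t=5: Δ0=0010111 Δ1=0000111 | 1Δ
t=6: Δ0=0000111 Δ1=0010111 Δ2=0010011 Δ3=0010001 | 3Δ
t=7: Δ0=0010001 Δ1=0000001 | 1Δ
t=8: Δ0=0000001 Δ1=0010001 Δ2=0010101 Δ3=0010111 | 3Δ
t=9: Δ0=0010111 Δ1=0000111 | 1Δ
t=10: Δ0=0000111 Δ1=0010111 Δ2=0010011 Δ3=0010001 | 3Δ
t=11: Δ0=0010001 Δ1=0000001 | 1Δ
t=12: Δ0=0000001 Δ1=0010001 Δ2=0010101 Δ3=0010111 | 3Δ
t=13: Δ0=0010111 Δ1=0000111 | 1Δ

3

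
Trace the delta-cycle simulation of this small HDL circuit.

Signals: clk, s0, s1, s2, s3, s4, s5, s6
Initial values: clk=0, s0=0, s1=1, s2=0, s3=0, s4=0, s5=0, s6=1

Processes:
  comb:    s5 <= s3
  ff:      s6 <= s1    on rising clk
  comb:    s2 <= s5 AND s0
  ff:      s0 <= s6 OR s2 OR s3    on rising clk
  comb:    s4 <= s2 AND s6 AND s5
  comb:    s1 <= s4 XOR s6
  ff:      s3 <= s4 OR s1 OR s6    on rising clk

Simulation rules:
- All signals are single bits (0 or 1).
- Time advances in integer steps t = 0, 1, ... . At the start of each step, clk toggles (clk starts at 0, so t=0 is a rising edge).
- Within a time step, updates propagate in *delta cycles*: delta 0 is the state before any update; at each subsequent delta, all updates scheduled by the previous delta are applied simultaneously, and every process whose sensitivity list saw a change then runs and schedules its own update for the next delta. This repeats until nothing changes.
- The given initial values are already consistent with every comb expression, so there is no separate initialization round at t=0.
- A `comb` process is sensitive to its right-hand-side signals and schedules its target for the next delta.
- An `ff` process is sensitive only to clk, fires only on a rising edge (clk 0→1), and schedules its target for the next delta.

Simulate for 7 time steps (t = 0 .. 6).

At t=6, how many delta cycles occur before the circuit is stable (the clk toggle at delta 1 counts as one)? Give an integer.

[bits: s4,s6,s2,s3,s1,clk,s0,s5]
t=0: Δ0=01001000 Δ1=01001100 Δ2=01011110 Δ3=01011111 Δ4=01111111 Δ5=11111111 Δ6=11110111 | 6Δ
t=1: Δ0=11110111 Δ1=11110011 | 1Δ
t=2: Δ0=11110011 Δ1=11110111 Δ2=10110111 Δ3=00111111 Δ4=00110111 | 4Δ
t=3: Δ0=00110111 Δ1=00110011 | 1Δ
t=4: Δ0=00110011 Δ1=00110111 Δ2=00100111 Δ3=00100110 Δ4=00000110 | 4Δ
t=5: Δ0=00000110 Δ1=00000010 | 1Δ
t=6: Δ0=00000010 Δ1=00000110 Δ2=00000100 | 2Δ

2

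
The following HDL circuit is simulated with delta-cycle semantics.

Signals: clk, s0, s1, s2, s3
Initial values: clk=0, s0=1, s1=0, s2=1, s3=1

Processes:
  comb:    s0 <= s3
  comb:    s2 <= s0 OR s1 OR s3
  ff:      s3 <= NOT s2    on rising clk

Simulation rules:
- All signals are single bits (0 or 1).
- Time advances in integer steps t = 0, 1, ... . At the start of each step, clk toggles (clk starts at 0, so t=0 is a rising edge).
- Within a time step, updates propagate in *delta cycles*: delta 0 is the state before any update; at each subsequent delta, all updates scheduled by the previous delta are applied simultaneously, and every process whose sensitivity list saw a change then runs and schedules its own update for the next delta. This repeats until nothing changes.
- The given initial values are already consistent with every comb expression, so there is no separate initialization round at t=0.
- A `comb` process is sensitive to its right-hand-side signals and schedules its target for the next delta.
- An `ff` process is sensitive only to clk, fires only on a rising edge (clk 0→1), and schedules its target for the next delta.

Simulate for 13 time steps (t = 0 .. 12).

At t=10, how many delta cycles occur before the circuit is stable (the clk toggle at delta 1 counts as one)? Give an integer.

3

t=0 Δ0: s0=1 s2=1 clk=0 s1=0 s3=1
  Δ1: clk:0→1
  Δ2: s3:1→0
  Δ3: s0:1→0
  Δ4: s2:1→0
  (4Δ to stable)
t=1 Δ0: s0=0 s2=0 clk=1 s1=0 s3=0
  Δ1: clk:1→0
  (1Δ to stable)
t=2 Δ0: s0=0 s2=0 clk=0 s1=0 s3=0
  Δ1: clk:0→1
  Δ2: s3:0→1
  Δ3: s0:0→1, s2:0→1
  (3Δ to stable)
t=3 Δ0: s0=1 s2=1 clk=1 s1=0 s3=1
  Δ1: clk:1→0
  (1Δ to stable)
t=4 Δ0: s0=1 s2=1 clk=0 s1=0 s3=1
  Δ1: clk:0→1
  Δ2: s3:1→0
  Δ3: s0:1→0
  Δ4: s2:1→0
  (4Δ to stable)
t=5 Δ0: s0=0 s2=0 clk=1 s1=0 s3=0
  Δ1: clk:1→0
  (1Δ to stable)
t=6 Δ0: s0=0 s2=0 clk=0 s1=0 s3=0
  Δ1: clk:0→1
  Δ2: s3:0→1
  Δ3: s0:0→1, s2:0→1
  (3Δ to stable)
t=7 Δ0: s0=1 s2=1 clk=1 s1=0 s3=1
  Δ1: clk:1→0
  (1Δ to stable)
t=8 Δ0: s0=1 s2=1 clk=0 s1=0 s3=1
  Δ1: clk:0→1
  Δ2: s3:1→0
  Δ3: s0:1→0
  Δ4: s2:1→0
  (4Δ to stable)
t=9 Δ0: s0=0 s2=0 clk=1 s1=0 s3=0
  Δ1: clk:1→0
  (1Δ to stable)
t=10 Δ0: s0=0 s2=0 clk=0 s1=0 s3=0
  Δ1: clk:0→1
  Δ2: s3:0→1
  Δ3: s0:0→1, s2:0→1
  (3Δ to stable)
t=11 Δ0: s0=1 s2=1 clk=1 s1=0 s3=1
  Δ1: clk:1→0
  (1Δ to stable)
t=12 Δ0: s0=1 s2=1 clk=0 s1=0 s3=1
  Δ1: clk:0→1
  Δ2: s3:1→0
  Δ3: s0:1→0
  Δ4: s2:1→0
  (4Δ to stable)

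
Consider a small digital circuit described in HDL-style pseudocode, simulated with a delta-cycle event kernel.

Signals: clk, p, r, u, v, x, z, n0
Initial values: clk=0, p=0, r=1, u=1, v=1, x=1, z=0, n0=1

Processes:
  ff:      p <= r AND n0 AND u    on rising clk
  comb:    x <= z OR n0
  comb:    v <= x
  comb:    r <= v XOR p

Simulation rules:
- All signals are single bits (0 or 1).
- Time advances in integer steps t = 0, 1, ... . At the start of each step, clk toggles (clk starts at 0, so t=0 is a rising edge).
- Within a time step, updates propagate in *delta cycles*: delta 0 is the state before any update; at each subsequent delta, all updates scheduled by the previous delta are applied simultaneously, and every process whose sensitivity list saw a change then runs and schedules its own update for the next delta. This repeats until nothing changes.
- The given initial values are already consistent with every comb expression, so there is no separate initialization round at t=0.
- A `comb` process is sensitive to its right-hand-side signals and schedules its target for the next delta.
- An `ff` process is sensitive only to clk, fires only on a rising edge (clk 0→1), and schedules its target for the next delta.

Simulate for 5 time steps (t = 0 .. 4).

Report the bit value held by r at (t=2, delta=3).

1

[bits: clk,n0,u,z,p,v,r,x]
t=0: Δ0=01100111 Δ1=11100111 Δ2=11101111 Δ3=11101101 | 3Δ
t=1: Δ0=11101101 Δ1=01101101 | 1Δ
t=2: Δ0=01101101 Δ1=11101101 Δ2=11100101 Δ3=11100111 | 3Δ
t=3: Δ0=11100111 Δ1=01100111 | 1Δ
t=4: Δ0=01100111 Δ1=11100111 Δ2=11101111 Δ3=11101101 | 3Δ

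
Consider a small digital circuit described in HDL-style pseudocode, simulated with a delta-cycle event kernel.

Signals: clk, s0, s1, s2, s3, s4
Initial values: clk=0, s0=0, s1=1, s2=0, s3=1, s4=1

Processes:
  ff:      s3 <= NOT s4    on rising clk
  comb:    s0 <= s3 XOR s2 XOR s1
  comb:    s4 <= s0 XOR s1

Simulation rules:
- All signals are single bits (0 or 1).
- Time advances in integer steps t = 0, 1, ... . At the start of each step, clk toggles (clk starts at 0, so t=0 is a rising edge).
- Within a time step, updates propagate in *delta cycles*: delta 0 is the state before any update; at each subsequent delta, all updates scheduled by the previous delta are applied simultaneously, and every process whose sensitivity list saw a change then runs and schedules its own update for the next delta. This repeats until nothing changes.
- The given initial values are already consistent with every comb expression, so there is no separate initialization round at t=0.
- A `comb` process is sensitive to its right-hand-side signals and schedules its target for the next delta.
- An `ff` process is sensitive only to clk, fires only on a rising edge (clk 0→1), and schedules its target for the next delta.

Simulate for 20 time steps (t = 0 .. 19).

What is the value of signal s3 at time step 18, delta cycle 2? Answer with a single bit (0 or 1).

1

t=0 Δ0: s1=1 s4=1 clk=0 s3=1 s2=0 s0=0
  Δ1: clk:0→1
  Δ2: s3:1→0
  Δ3: s0:0→1
  Δ4: s4:1→0
  (4Δ to stable)
t=1 Δ0: s1=1 s4=0 clk=1 s3=0 s2=0 s0=1
  Δ1: clk:1→0
  (1Δ to stable)
t=2 Δ0: s1=1 s4=0 clk=0 s3=0 s2=0 s0=1
  Δ1: clk:0→1
  Δ2: s3:0→1
  Δ3: s0:1→0
  Δ4: s4:0→1
  (4Δ to stable)
t=3 Δ0: s1=1 s4=1 clk=1 s3=1 s2=0 s0=0
  Δ1: clk:1→0
  (1Δ to stable)
t=4 Δ0: s1=1 s4=1 clk=0 s3=1 s2=0 s0=0
  Δ1: clk:0→1
  Δ2: s3:1→0
  Δ3: s0:0→1
  Δ4: s4:1→0
  (4Δ to stable)
t=5 Δ0: s1=1 s4=0 clk=1 s3=0 s2=0 s0=1
  Δ1: clk:1→0
  (1Δ to stable)
t=6 Δ0: s1=1 s4=0 clk=0 s3=0 s2=0 s0=1
  Δ1: clk:0→1
  Δ2: s3:0→1
  Δ3: s0:1→0
  Δ4: s4:0→1
  (4Δ to stable)
t=7 Δ0: s1=1 s4=1 clk=1 s3=1 s2=0 s0=0
  Δ1: clk:1→0
  (1Δ to stable)
t=8 Δ0: s1=1 s4=1 clk=0 s3=1 s2=0 s0=0
  Δ1: clk:0→1
  Δ2: s3:1→0
  Δ3: s0:0→1
  Δ4: s4:1→0
  (4Δ to stable)
t=9 Δ0: s1=1 s4=0 clk=1 s3=0 s2=0 s0=1
  Δ1: clk:1→0
  (1Δ to stable)
t=10 Δ0: s1=1 s4=0 clk=0 s3=0 s2=0 s0=1
  Δ1: clk:0→1
  Δ2: s3:0→1
  Δ3: s0:1→0
  Δ4: s4:0→1
  (4Δ to stable)
t=11 Δ0: s1=1 s4=1 clk=1 s3=1 s2=0 s0=0
  Δ1: clk:1→0
  (1Δ to stable)
t=12 Δ0: s1=1 s4=1 clk=0 s3=1 s2=0 s0=0
  Δ1: clk:0→1
  Δ2: s3:1→0
  Δ3: s0:0→1
  Δ4: s4:1→0
  (4Δ to stable)
t=13 Δ0: s1=1 s4=0 clk=1 s3=0 s2=0 s0=1
  Δ1: clk:1→0
  (1Δ to stable)
t=14 Δ0: s1=1 s4=0 clk=0 s3=0 s2=0 s0=1
  Δ1: clk:0→1
  Δ2: s3:0→1
  Δ3: s0:1→0
  Δ4: s4:0→1
  (4Δ to stable)
t=15 Δ0: s1=1 s4=1 clk=1 s3=1 s2=0 s0=0
  Δ1: clk:1→0
  (1Δ to stable)
t=16 Δ0: s1=1 s4=1 clk=0 s3=1 s2=0 s0=0
  Δ1: clk:0→1
  Δ2: s3:1→0
  Δ3: s0:0→1
  Δ4: s4:1→0
  (4Δ to stable)
t=17 Δ0: s1=1 s4=0 clk=1 s3=0 s2=0 s0=1
  Δ1: clk:1→0
  (1Δ to stable)
t=18 Δ0: s1=1 s4=0 clk=0 s3=0 s2=0 s0=1
  Δ1: clk:0→1
  Δ2: s3:0→1
  Δ3: s0:1→0
  Δ4: s4:0→1
  (4Δ to stable)
t=19 Δ0: s1=1 s4=1 clk=1 s3=1 s2=0 s0=0
  Δ1: clk:1→0
  (1Δ to stable)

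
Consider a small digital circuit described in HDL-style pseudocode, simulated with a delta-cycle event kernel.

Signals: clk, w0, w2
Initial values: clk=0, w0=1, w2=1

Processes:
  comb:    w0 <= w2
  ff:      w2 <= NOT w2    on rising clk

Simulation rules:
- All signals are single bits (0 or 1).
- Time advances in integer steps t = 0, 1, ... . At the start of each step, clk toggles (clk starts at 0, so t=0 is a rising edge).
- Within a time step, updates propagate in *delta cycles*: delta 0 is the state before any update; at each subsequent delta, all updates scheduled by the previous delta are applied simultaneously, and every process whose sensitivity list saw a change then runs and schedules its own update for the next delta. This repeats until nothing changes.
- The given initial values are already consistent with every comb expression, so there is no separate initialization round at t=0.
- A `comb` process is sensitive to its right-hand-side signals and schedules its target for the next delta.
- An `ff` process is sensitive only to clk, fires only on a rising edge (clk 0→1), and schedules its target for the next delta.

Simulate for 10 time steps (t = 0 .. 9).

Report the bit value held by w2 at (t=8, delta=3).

t=0 Δ0: w2=1 clk=0 w0=1
  Δ1: clk:0→1
  Δ2: w2:1→0
  Δ3: w0:1→0
  (3Δ to stable)
t=1 Δ0: w2=0 clk=1 w0=0
  Δ1: clk:1→0
  (1Δ to stable)
t=2 Δ0: w2=0 clk=0 w0=0
  Δ1: clk:0→1
  Δ2: w2:0→1
  Δ3: w0:0→1
  (3Δ to stable)
t=3 Δ0: w2=1 clk=1 w0=1
  Δ1: clk:1→0
  (1Δ to stable)
t=4 Δ0: w2=1 clk=0 w0=1
  Δ1: clk:0→1
  Δ2: w2:1→0
  Δ3: w0:1→0
  (3Δ to stable)
t=5 Δ0: w2=0 clk=1 w0=0
  Δ1: clk:1→0
  (1Δ to stable)
t=6 Δ0: w2=0 clk=0 w0=0
  Δ1: clk:0→1
  Δ2: w2:0→1
  Δ3: w0:0→1
  (3Δ to stable)
t=7 Δ0: w2=1 clk=1 w0=1
  Δ1: clk:1→0
  (1Δ to stable)
t=8 Δ0: w2=1 clk=0 w0=1
  Δ1: clk:0→1
  Δ2: w2:1→0
  Δ3: w0:1→0
  (3Δ to stable)
t=9 Δ0: w2=0 clk=1 w0=0
  Δ1: clk:1→0
  (1Δ to stable)

0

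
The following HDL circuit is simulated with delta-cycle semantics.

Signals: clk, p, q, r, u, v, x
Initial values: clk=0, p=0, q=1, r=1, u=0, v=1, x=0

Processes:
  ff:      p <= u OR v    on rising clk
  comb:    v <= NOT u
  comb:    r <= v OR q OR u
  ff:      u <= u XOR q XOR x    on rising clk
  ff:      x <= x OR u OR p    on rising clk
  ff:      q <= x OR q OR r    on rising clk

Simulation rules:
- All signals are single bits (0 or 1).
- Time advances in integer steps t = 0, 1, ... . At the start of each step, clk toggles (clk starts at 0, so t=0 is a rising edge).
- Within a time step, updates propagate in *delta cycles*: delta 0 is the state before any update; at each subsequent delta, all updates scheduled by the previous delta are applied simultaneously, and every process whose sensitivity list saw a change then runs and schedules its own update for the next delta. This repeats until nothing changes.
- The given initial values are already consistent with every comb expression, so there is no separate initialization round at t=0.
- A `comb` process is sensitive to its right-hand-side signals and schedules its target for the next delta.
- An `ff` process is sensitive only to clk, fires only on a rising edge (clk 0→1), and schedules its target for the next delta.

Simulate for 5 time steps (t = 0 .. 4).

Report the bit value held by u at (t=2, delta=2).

0

t0.Δ0 v=1 q=1 u=0 clk=0 r=1 p=0 x=0
t0.Δ1 v=1 q=1 u=0 clk=1 r=1 p=0 x=0
t0.Δ2 v=1 q=1 u=1 clk=1 r=1 p=1 x=0
t0.Δ3 v=0 q=1 u=1 clk=1 r=1 p=1 x=0
t1.Δ0 v=0 q=1 u=1 clk=1 r=1 p=1 x=0
t1.Δ1 v=0 q=1 u=1 clk=0 r=1 p=1 x=0
t2.Δ0 v=0 q=1 u=1 clk=0 r=1 p=1 x=0
t2.Δ1 v=0 q=1 u=1 clk=1 r=1 p=1 x=0
t2.Δ2 v=0 q=1 u=0 clk=1 r=1 p=1 x=1
t2.Δ3 v=1 q=1 u=0 clk=1 r=1 p=1 x=1
t3.Δ0 v=1 q=1 u=0 clk=1 r=1 p=1 x=1
t3.Δ1 v=1 q=1 u=0 clk=0 r=1 p=1 x=1
t4.Δ0 v=1 q=1 u=0 clk=0 r=1 p=1 x=1
t4.Δ1 v=1 q=1 u=0 clk=1 r=1 p=1 x=1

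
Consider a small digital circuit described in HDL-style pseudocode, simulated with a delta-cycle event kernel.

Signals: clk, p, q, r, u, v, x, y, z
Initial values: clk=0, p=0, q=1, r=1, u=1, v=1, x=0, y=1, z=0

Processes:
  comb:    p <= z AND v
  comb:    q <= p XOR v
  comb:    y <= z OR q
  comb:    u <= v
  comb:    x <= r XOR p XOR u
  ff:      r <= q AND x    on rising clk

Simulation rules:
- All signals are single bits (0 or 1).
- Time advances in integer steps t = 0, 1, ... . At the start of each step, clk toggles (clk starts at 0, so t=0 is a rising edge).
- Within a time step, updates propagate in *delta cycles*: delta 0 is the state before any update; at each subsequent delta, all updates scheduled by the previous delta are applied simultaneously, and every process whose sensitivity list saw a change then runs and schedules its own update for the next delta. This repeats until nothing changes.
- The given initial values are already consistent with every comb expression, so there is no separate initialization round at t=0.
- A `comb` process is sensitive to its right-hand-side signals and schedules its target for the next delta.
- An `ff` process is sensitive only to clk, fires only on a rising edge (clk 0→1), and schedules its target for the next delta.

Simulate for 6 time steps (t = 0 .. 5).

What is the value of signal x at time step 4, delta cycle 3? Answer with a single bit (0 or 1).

1

t0.Δ0 p=0 r=1 y=1 u=1 x=0 v=1 q=1 clk=0 z=0
t0.Δ1 p=0 r=1 y=1 u=1 x=0 v=1 q=1 clk=1 z=0
t0.Δ2 p=0 r=0 y=1 u=1 x=0 v=1 q=1 clk=1 z=0
t0.Δ3 p=0 r=0 y=1 u=1 x=1 v=1 q=1 clk=1 z=0
t1.Δ0 p=0 r=0 y=1 u=1 x=1 v=1 q=1 clk=1 z=0
t1.Δ1 p=0 r=0 y=1 u=1 x=1 v=1 q=1 clk=0 z=0
t2.Δ0 p=0 r=0 y=1 u=1 x=1 v=1 q=1 clk=0 z=0
t2.Δ1 p=0 r=0 y=1 u=1 x=1 v=1 q=1 clk=1 z=0
t2.Δ2 p=0 r=1 y=1 u=1 x=1 v=1 q=1 clk=1 z=0
t2.Δ3 p=0 r=1 y=1 u=1 x=0 v=1 q=1 clk=1 z=0
t3.Δ0 p=0 r=1 y=1 u=1 x=0 v=1 q=1 clk=1 z=0
t3.Δ1 p=0 r=1 y=1 u=1 x=0 v=1 q=1 clk=0 z=0
t4.Δ0 p=0 r=1 y=1 u=1 x=0 v=1 q=1 clk=0 z=0
t4.Δ1 p=0 r=1 y=1 u=1 x=0 v=1 q=1 clk=1 z=0
t4.Δ2 p=0 r=0 y=1 u=1 x=0 v=1 q=1 clk=1 z=0
t4.Δ3 p=0 r=0 y=1 u=1 x=1 v=1 q=1 clk=1 z=0
t5.Δ0 p=0 r=0 y=1 u=1 x=1 v=1 q=1 clk=1 z=0
t5.Δ1 p=0 r=0 y=1 u=1 x=1 v=1 q=1 clk=0 z=0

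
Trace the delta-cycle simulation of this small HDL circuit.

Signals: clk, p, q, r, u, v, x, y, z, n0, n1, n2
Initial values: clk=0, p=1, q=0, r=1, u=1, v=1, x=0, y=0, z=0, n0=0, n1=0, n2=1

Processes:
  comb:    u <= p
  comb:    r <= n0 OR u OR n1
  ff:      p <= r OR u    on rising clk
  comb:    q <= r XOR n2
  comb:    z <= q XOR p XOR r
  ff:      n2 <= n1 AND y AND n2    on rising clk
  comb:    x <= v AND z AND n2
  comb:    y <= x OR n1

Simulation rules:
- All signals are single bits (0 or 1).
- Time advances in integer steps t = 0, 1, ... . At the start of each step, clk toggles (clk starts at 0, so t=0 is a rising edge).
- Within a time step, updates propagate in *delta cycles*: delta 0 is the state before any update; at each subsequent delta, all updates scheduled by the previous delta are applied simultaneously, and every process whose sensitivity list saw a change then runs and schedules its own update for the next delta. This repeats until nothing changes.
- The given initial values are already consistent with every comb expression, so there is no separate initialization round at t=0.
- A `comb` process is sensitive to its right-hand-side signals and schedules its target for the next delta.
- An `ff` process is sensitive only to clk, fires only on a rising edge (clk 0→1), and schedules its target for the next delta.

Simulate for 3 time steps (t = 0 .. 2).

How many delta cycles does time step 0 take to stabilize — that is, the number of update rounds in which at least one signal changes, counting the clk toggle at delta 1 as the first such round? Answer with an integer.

t=0 Δ0: z=0 n0=0 n1=0 v=1 y=0 r=1 q=0 x=0 p=1 n2=1 clk=0 u=1
  Δ1: clk:0→1
  Δ2: n2:1→0
  Δ3: q:0→1
  Δ4: z:0→1
  (4Δ to stable)
t=1 Δ0: z=1 n0=0 n1=0 v=1 y=0 r=1 q=1 x=0 p=1 n2=0 clk=1 u=1
  Δ1: clk:1→0
  (1Δ to stable)
t=2 Δ0: z=1 n0=0 n1=0 v=1 y=0 r=1 q=1 x=0 p=1 n2=0 clk=0 u=1
  Δ1: clk:0→1
  (1Δ to stable)

4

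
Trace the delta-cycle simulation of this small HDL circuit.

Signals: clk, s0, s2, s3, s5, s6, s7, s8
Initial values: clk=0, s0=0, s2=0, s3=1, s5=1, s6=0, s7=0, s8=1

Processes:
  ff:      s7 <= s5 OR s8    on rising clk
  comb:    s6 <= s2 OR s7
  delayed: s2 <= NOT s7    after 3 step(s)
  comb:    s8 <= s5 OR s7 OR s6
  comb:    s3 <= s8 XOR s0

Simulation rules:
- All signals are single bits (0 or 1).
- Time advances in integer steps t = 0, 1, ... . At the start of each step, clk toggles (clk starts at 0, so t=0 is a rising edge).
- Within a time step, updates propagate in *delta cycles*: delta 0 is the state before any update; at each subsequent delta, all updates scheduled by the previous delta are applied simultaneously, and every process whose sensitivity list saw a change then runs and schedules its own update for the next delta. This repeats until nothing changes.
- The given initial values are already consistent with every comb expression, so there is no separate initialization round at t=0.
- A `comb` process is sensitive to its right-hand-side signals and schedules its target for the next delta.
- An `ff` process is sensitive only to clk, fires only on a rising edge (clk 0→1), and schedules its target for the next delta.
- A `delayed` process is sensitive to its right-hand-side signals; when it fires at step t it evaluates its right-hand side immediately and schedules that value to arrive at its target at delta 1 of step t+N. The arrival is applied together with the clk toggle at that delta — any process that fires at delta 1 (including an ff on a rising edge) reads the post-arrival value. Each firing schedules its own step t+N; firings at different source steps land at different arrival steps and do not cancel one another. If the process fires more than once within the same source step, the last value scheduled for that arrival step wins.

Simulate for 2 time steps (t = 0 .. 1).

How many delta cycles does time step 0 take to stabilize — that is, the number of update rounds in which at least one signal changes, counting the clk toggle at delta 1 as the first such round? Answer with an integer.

3

t=0 Δ0: s2=0 s6=0 clk=0 s3=1 s0=0 s5=1 s7=0 s8=1
  Δ1: clk:0→1
  Δ2: s7:0→1
  Δ3: s6:0→1
  (3Δ to stable)
t=1 Δ0: s2=0 s6=1 clk=1 s3=1 s0=0 s5=1 s7=1 s8=1
  Δ1: clk:1→0
  (1Δ to stable)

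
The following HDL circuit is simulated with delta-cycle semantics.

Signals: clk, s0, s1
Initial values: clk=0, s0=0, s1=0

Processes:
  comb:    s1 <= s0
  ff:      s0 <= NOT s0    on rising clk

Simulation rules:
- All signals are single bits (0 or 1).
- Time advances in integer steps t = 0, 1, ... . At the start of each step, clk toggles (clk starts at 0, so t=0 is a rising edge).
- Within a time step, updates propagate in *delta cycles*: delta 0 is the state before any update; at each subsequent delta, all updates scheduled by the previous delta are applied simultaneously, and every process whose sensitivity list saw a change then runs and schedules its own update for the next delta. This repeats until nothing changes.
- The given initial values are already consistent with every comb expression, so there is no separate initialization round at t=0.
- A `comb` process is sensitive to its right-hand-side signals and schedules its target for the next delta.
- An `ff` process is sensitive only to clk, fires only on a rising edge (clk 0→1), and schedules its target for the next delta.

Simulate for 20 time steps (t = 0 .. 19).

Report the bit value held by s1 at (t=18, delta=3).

[bits: clk,s0,s1]
t=0: Δ0=000 Δ1=100 Δ2=110 Δ3=111 | 3Δ
t=1: Δ0=111 Δ1=011 | 1Δ
t=2: Δ0=011 Δ1=111 Δ2=101 Δ3=100 | 3Δ
t=3: Δ0=100 Δ1=000 | 1Δ
t=4: Δ0=000 Δ1=100 Δ2=110 Δ3=111 | 3Δ
t=5: Δ0=111 Δ1=011 | 1Δ
t=6: Δ0=011 Δ1=111 Δ2=101 Δ3=100 | 3Δ
t=7: Δ0=100 Δ1=000 | 1Δ
t=8: Δ0=000 Δ1=100 Δ2=110 Δ3=111 | 3Δ
t=9: Δ0=111 Δ1=011 | 1Δ
t=10: Δ0=011 Δ1=111 Δ2=101 Δ3=100 | 3Δ
t=11: Δ0=100 Δ1=000 | 1Δ
t=12: Δ0=000 Δ1=100 Δ2=110 Δ3=111 | 3Δ
t=13: Δ0=111 Δ1=011 | 1Δ
t=14: Δ0=011 Δ1=111 Δ2=101 Δ3=100 | 3Δ
t=15: Δ0=100 Δ1=000 | 1Δ
t=16: Δ0=000 Δ1=100 Δ2=110 Δ3=111 | 3Δ
t=17: Δ0=111 Δ1=011 | 1Δ
t=18: Δ0=011 Δ1=111 Δ2=101 Δ3=100 | 3Δ
t=19: Δ0=100 Δ1=000 | 1Δ

0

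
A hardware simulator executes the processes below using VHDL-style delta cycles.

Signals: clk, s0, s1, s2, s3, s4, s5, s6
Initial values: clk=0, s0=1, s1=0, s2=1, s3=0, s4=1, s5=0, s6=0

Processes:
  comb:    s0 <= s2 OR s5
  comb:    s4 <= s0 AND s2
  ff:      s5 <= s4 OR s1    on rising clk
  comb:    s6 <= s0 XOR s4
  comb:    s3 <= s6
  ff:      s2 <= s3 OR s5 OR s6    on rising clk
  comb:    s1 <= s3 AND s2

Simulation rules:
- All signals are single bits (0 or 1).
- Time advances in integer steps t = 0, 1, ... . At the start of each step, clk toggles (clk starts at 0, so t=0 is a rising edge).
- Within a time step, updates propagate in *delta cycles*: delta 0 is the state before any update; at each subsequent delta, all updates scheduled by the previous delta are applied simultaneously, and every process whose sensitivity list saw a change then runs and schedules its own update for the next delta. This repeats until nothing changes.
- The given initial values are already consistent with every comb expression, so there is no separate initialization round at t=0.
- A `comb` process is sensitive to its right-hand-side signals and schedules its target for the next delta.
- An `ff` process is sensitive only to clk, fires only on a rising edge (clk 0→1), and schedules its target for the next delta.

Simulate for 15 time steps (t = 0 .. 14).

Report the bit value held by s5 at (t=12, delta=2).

[bits: s2,s4,s3,s1,s6,s5,clk,s0]
t=0: Δ0=11000001 Δ1=11000011 Δ2=01000111 Δ3=00000111 Δ4=00001111 Δ5=00101111 | 5Δ
t=1: Δ0=00101111 Δ1=00101101 | 1Δ
t=2: Δ0=00101101 Δ1=00101111 Δ2=10101011 Δ3=11111011 Δ4=11110011 Δ5=11010011 Δ6=11000011 | 6Δ
t=3: Δ0=11000011 Δ1=11000001 | 1Δ
t=4: Δ0=11000001 Δ1=11000011 Δ2=01000111 Δ3=00000111 Δ4=00001111 Δ5=00101111 | 5Δ
t=5: Δ0=00101111 Δ1=00101101 | 1Δ
t=6: Δ0=00101101 Δ1=00101111 Δ2=10101011 Δ3=11111011 Δ4=11110011 Δ5=11010011 Δ6=11000011 | 6Δ
t=7: Δ0=11000011 Δ1=11000001 | 1Δ
t=8: Δ0=11000001 Δ1=11000011 Δ2=01000111 Δ3=00000111 Δ4=00001111 Δ5=00101111 | 5Δ
t=9: Δ0=00101111 Δ1=00101101 | 1Δ
t=10: Δ0=00101101 Δ1=00101111 Δ2=10101011 Δ3=11111011 Δ4=11110011 Δ5=11010011 Δ6=11000011 | 6Δ
t=11: Δ0=11000011 Δ1=11000001 | 1Δ
t=12: Δ0=11000001 Δ1=11000011 Δ2=01000111 Δ3=00000111 Δ4=00001111 Δ5=00101111 | 5Δ
t=13: Δ0=00101111 Δ1=00101101 | 1Δ
t=14: Δ0=00101101 Δ1=00101111 Δ2=10101011 Δ3=11111011 Δ4=11110011 Δ5=11010011 Δ6=11000011 | 6Δ

1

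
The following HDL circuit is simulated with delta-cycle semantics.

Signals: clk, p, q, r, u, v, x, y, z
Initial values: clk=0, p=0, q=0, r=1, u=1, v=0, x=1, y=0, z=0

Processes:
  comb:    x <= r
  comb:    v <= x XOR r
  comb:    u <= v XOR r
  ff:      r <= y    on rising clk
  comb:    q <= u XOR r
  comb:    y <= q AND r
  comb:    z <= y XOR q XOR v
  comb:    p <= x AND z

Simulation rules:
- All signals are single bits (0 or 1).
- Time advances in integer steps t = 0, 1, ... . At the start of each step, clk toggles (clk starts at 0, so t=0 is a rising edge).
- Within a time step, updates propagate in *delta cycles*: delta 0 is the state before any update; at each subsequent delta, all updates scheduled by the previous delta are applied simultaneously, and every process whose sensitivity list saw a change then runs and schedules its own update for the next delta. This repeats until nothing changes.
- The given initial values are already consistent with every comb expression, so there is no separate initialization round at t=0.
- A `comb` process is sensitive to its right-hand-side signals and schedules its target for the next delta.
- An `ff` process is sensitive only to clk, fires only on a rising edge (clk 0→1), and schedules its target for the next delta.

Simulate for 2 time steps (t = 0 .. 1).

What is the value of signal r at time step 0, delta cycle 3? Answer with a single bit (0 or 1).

t=0 Δ0: x=1 v=0 p=0 q=0 u=1 r=1 clk=0 z=0 y=0
  Δ1: clk:0→1
  Δ2: r:1→0
  Δ3: x:1→0, v:0→1, q:0→1, u:1→0
  Δ4: v:1→0, q:1→0, u:0→1
  Δ5: q:0→1, u:1→0
  Δ6: q:1→0, z:0→1
  Δ7: z:1→0
  (7Δ to stable)
t=1 Δ0: x=0 v=0 p=0 q=0 u=0 r=0 clk=1 z=0 y=0
  Δ1: clk:1→0
  (1Δ to stable)

0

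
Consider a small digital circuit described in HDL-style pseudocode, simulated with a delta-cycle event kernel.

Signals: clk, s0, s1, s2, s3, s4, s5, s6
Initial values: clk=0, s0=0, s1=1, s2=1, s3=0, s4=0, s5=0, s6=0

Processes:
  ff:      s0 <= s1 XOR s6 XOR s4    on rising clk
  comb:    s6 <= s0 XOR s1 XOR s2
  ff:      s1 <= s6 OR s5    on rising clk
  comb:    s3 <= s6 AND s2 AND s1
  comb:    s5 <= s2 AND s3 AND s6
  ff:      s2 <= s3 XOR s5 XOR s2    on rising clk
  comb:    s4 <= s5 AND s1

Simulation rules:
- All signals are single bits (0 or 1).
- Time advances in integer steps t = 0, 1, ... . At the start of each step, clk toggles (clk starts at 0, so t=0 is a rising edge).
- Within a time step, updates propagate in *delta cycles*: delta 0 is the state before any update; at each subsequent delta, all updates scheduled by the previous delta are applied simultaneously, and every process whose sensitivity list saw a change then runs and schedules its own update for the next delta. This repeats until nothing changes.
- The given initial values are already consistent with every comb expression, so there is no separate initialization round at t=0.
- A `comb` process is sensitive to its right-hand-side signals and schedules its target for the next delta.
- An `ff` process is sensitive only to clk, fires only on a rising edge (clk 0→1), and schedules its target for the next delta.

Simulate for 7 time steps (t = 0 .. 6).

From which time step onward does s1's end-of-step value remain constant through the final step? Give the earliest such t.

[bits: s2,s1,s3,clk,s6,s0,s4,s5]
t=0: Δ0=11000000 Δ1=11010000 Δ2=10010100 | 2Δ
t=1: Δ0=10010100 Δ1=10000100 | 1Δ
t=2: Δ0=10000100 Δ1=10010100 Δ2=10010000 Δ3=10011000 | 3Δ
t=3: Δ0=10011000 Δ1=10001000 | 1Δ
t=4: Δ0=10001000 Δ1=10011000 Δ2=11011100 Δ3=11111100 Δ4=11111101 Δ5=11111111 | 5Δ
t=5: Δ0=11111111 Δ1=11101111 | 1Δ
t=6: Δ0=11101111 Δ1=11111111 | 1Δ

4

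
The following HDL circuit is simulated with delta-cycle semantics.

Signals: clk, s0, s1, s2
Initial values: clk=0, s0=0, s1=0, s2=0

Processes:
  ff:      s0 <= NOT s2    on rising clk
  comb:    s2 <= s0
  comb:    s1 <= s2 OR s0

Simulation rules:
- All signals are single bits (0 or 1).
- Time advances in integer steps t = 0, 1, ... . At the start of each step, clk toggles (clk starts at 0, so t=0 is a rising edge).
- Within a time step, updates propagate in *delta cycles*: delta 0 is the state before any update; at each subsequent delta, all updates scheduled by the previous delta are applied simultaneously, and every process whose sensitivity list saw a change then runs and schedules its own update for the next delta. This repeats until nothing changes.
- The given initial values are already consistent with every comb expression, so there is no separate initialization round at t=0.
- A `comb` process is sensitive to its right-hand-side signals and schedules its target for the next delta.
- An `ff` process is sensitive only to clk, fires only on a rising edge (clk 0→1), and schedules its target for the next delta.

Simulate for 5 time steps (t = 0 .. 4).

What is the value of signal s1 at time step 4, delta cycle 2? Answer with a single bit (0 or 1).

0

t0.Δ0 s0=0 clk=0 s1=0 s2=0
t0.Δ1 s0=0 clk=1 s1=0 s2=0
t0.Δ2 s0=1 clk=1 s1=0 s2=0
t0.Δ3 s0=1 clk=1 s1=1 s2=1
t1.Δ0 s0=1 clk=1 s1=1 s2=1
t1.Δ1 s0=1 clk=0 s1=1 s2=1
t2.Δ0 s0=1 clk=0 s1=1 s2=1
t2.Δ1 s0=1 clk=1 s1=1 s2=1
t2.Δ2 s0=0 clk=1 s1=1 s2=1
t2.Δ3 s0=0 clk=1 s1=1 s2=0
t2.Δ4 s0=0 clk=1 s1=0 s2=0
t3.Δ0 s0=0 clk=1 s1=0 s2=0
t3.Δ1 s0=0 clk=0 s1=0 s2=0
t4.Δ0 s0=0 clk=0 s1=0 s2=0
t4.Δ1 s0=0 clk=1 s1=0 s2=0
t4.Δ2 s0=1 clk=1 s1=0 s2=0
t4.Δ3 s0=1 clk=1 s1=1 s2=1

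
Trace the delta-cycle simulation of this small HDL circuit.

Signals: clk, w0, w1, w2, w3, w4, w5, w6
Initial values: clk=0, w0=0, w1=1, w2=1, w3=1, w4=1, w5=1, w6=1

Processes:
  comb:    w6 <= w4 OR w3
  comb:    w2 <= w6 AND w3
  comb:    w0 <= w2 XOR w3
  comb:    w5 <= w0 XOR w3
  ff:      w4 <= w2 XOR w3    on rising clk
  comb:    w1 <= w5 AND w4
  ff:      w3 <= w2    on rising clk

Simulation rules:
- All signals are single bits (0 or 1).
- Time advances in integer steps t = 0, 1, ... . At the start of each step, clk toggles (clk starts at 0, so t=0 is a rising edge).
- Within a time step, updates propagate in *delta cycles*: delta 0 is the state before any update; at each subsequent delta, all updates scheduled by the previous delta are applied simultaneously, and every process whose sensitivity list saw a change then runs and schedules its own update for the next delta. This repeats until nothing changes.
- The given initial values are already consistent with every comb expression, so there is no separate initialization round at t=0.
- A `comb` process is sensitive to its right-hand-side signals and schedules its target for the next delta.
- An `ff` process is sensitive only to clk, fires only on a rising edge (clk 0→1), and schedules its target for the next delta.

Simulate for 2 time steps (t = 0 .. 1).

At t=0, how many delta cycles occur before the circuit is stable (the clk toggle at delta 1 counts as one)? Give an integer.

3

t=0 Δ0: clk=0 w1=1 w2=1 w6=1 w3=1 w5=1 w4=1 w0=0
  Δ1: clk:0→1
  Δ2: w4:1→0
  Δ3: w1:1→0
  (3Δ to stable)
t=1 Δ0: clk=1 w1=0 w2=1 w6=1 w3=1 w5=1 w4=0 w0=0
  Δ1: clk:1→0
  (1Δ to stable)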